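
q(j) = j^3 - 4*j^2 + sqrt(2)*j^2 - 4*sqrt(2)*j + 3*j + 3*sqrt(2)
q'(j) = 3*j^2 - 8*j + 2*sqrt(2)*j - 4*sqrt(2) + 3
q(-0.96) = 3.53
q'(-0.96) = 5.07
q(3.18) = 1.80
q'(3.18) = 11.23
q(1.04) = -0.19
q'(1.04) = -4.79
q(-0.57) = 4.73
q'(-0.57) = 1.27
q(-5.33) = -206.48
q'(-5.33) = 110.13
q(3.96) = 15.27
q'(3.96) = 23.91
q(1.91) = -3.30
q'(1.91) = -1.59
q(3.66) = 8.91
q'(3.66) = 18.60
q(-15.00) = -3912.71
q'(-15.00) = 749.92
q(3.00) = 0.00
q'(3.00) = 8.83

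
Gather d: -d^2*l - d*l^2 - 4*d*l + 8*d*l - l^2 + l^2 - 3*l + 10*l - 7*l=-d^2*l + d*(-l^2 + 4*l)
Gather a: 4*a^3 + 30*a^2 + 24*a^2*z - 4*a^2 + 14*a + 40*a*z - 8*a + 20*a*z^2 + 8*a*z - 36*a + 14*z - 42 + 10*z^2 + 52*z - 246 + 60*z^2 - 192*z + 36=4*a^3 + a^2*(24*z + 26) + a*(20*z^2 + 48*z - 30) + 70*z^2 - 126*z - 252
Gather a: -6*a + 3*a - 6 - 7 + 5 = -3*a - 8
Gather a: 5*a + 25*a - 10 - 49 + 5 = 30*a - 54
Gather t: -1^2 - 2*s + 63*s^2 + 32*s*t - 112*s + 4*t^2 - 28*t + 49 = 63*s^2 - 114*s + 4*t^2 + t*(32*s - 28) + 48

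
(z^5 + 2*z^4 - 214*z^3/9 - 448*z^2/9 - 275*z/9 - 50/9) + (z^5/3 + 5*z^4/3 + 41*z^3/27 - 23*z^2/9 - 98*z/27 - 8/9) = 4*z^5/3 + 11*z^4/3 - 601*z^3/27 - 157*z^2/3 - 923*z/27 - 58/9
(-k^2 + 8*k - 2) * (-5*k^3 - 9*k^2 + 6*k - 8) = 5*k^5 - 31*k^4 - 68*k^3 + 74*k^2 - 76*k + 16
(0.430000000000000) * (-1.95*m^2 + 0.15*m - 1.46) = -0.8385*m^2 + 0.0645*m - 0.6278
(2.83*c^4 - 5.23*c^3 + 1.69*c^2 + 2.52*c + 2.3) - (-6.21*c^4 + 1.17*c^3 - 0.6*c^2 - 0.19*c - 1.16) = 9.04*c^4 - 6.4*c^3 + 2.29*c^2 + 2.71*c + 3.46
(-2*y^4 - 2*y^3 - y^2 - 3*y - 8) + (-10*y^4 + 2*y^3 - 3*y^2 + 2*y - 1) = -12*y^4 - 4*y^2 - y - 9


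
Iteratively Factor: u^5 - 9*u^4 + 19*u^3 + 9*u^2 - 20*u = (u - 4)*(u^4 - 5*u^3 - u^2 + 5*u) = (u - 4)*(u - 1)*(u^3 - 4*u^2 - 5*u) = u*(u - 4)*(u - 1)*(u^2 - 4*u - 5) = u*(u - 4)*(u - 1)*(u + 1)*(u - 5)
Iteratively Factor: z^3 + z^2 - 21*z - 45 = (z + 3)*(z^2 - 2*z - 15) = (z + 3)^2*(z - 5)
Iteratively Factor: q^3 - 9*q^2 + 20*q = (q - 4)*(q^2 - 5*q) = q*(q - 4)*(q - 5)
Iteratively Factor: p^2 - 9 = (p - 3)*(p + 3)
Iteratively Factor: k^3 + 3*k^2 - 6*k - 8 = (k - 2)*(k^2 + 5*k + 4) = (k - 2)*(k + 1)*(k + 4)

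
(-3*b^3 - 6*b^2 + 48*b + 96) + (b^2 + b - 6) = -3*b^3 - 5*b^2 + 49*b + 90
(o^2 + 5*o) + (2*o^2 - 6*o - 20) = 3*o^2 - o - 20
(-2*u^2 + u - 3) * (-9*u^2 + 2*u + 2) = 18*u^4 - 13*u^3 + 25*u^2 - 4*u - 6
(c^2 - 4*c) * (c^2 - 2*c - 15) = c^4 - 6*c^3 - 7*c^2 + 60*c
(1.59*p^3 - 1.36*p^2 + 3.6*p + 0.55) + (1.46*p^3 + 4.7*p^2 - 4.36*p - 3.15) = 3.05*p^3 + 3.34*p^2 - 0.76*p - 2.6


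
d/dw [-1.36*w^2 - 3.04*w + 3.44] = -2.72*w - 3.04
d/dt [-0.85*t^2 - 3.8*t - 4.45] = -1.7*t - 3.8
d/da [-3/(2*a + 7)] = 6/(2*a + 7)^2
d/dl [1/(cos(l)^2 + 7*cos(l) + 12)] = (2*cos(l) + 7)*sin(l)/(cos(l)^2 + 7*cos(l) + 12)^2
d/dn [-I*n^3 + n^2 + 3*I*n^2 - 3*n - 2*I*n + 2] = -3*I*n^2 + n*(2 + 6*I) - 3 - 2*I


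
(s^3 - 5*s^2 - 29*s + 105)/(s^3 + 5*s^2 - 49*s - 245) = (s - 3)/(s + 7)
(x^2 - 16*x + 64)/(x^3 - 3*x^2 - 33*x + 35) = (x^2 - 16*x + 64)/(x^3 - 3*x^2 - 33*x + 35)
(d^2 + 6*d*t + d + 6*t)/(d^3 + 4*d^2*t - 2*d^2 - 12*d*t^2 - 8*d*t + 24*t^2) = (-d - 1)/(-d^2 + 2*d*t + 2*d - 4*t)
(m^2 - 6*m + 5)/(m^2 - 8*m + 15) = (m - 1)/(m - 3)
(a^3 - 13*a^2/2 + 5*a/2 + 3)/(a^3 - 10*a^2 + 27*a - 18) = (a + 1/2)/(a - 3)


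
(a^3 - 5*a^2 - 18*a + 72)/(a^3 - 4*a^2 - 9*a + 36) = (a^2 - 2*a - 24)/(a^2 - a - 12)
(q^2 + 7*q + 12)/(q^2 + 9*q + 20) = (q + 3)/(q + 5)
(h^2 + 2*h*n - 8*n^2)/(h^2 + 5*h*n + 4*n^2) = (h - 2*n)/(h + n)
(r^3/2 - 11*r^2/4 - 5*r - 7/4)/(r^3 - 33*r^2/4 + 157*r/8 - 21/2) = 2*(2*r^3 - 11*r^2 - 20*r - 7)/(8*r^3 - 66*r^2 + 157*r - 84)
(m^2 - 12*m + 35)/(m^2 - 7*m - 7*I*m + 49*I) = (m - 5)/(m - 7*I)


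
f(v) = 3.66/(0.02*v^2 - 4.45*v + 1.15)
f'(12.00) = 0.01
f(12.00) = -0.07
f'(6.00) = 0.02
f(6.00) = -0.15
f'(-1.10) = 0.45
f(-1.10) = 0.60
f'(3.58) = 0.07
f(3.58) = -0.25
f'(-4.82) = 0.03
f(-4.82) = 0.16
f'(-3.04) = 0.08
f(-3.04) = 0.25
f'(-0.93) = 0.58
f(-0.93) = 0.69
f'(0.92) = 1.89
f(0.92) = -1.25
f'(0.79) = 2.92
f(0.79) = -1.56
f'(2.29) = 0.20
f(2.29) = -0.41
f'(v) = 3.66*(4.45 - 0.04*v)/(0.02*v^2 - 4.45*v + 1.15)^2 = (16.287 - 0.1464*v)/(0.02*v^2 - 4.45*v + 1.15)^2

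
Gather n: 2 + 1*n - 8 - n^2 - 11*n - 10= -n^2 - 10*n - 16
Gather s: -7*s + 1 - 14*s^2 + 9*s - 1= -14*s^2 + 2*s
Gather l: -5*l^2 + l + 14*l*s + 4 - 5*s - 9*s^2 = -5*l^2 + l*(14*s + 1) - 9*s^2 - 5*s + 4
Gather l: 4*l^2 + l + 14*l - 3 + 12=4*l^2 + 15*l + 9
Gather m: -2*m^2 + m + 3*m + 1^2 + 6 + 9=-2*m^2 + 4*m + 16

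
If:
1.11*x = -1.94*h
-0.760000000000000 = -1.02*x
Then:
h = -0.43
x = 0.75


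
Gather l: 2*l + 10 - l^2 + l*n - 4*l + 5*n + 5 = -l^2 + l*(n - 2) + 5*n + 15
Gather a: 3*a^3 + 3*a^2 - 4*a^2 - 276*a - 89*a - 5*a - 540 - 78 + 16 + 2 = 3*a^3 - a^2 - 370*a - 600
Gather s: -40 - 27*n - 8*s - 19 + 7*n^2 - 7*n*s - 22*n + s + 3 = 7*n^2 - 49*n + s*(-7*n - 7) - 56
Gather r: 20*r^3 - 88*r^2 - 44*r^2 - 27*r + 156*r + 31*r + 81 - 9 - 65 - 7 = 20*r^3 - 132*r^2 + 160*r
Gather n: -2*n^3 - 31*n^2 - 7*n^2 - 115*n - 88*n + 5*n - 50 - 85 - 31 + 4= -2*n^3 - 38*n^2 - 198*n - 162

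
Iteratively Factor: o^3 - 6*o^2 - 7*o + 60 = (o - 5)*(o^2 - o - 12) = (o - 5)*(o - 4)*(o + 3)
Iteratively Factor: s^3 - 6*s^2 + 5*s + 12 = (s + 1)*(s^2 - 7*s + 12) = (s - 3)*(s + 1)*(s - 4)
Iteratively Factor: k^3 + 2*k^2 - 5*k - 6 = (k - 2)*(k^2 + 4*k + 3) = (k - 2)*(k + 1)*(k + 3)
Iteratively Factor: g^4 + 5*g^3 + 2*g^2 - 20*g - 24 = (g - 2)*(g^3 + 7*g^2 + 16*g + 12) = (g - 2)*(g + 2)*(g^2 + 5*g + 6) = (g - 2)*(g + 2)^2*(g + 3)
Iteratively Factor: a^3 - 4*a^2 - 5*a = (a - 5)*(a^2 + a) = a*(a - 5)*(a + 1)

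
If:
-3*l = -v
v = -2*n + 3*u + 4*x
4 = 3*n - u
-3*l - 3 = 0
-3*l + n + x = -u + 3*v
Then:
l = -1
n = -41/9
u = -53/3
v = -3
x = 92/9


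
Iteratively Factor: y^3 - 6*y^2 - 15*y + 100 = (y + 4)*(y^2 - 10*y + 25) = (y - 5)*(y + 4)*(y - 5)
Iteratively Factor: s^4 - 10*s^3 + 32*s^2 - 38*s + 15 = (s - 3)*(s^3 - 7*s^2 + 11*s - 5) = (s - 5)*(s - 3)*(s^2 - 2*s + 1) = (s - 5)*(s - 3)*(s - 1)*(s - 1)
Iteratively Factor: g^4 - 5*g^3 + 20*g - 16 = (g - 2)*(g^3 - 3*g^2 - 6*g + 8) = (g - 2)*(g + 2)*(g^2 - 5*g + 4) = (g - 4)*(g - 2)*(g + 2)*(g - 1)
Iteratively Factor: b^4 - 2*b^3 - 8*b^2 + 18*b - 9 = (b - 3)*(b^3 + b^2 - 5*b + 3) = (b - 3)*(b + 3)*(b^2 - 2*b + 1) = (b - 3)*(b - 1)*(b + 3)*(b - 1)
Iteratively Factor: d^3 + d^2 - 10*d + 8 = (d + 4)*(d^2 - 3*d + 2) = (d - 2)*(d + 4)*(d - 1)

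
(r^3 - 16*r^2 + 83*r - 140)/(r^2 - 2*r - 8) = (r^2 - 12*r + 35)/(r + 2)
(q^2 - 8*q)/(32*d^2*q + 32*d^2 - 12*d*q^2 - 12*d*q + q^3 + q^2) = q*(q - 8)/(32*d^2*q + 32*d^2 - 12*d*q^2 - 12*d*q + q^3 + q^2)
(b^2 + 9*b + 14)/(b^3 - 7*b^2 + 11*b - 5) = (b^2 + 9*b + 14)/(b^3 - 7*b^2 + 11*b - 5)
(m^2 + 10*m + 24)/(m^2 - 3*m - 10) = (m^2 + 10*m + 24)/(m^2 - 3*m - 10)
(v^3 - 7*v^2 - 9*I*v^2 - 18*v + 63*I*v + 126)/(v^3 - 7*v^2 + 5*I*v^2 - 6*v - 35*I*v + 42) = (v^2 - 9*I*v - 18)/(v^2 + 5*I*v - 6)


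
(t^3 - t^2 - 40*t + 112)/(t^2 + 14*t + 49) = (t^2 - 8*t + 16)/(t + 7)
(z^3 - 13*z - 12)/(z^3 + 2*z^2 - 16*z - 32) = (z^2 + 4*z + 3)/(z^2 + 6*z + 8)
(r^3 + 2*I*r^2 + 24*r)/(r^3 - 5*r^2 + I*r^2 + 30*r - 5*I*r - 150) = r*(r - 4*I)/(r^2 - 5*r*(1 + I) + 25*I)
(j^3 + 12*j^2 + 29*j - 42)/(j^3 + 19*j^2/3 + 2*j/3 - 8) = 3*(j + 7)/(3*j + 4)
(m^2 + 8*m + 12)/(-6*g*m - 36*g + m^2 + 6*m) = (-m - 2)/(6*g - m)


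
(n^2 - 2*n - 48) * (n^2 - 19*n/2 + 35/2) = n^4 - 23*n^3/2 - 23*n^2/2 + 421*n - 840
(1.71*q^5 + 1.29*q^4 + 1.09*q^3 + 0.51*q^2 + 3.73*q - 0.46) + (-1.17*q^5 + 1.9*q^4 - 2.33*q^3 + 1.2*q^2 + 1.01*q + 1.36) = 0.54*q^5 + 3.19*q^4 - 1.24*q^3 + 1.71*q^2 + 4.74*q + 0.9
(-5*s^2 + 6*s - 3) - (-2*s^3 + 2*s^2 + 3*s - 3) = 2*s^3 - 7*s^2 + 3*s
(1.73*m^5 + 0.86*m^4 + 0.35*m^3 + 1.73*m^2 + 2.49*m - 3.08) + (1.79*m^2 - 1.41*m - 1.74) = 1.73*m^5 + 0.86*m^4 + 0.35*m^3 + 3.52*m^2 + 1.08*m - 4.82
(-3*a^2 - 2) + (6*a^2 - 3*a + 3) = 3*a^2 - 3*a + 1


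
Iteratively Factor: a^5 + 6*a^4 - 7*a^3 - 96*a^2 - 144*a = (a - 4)*(a^4 + 10*a^3 + 33*a^2 + 36*a) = a*(a - 4)*(a^3 + 10*a^2 + 33*a + 36) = a*(a - 4)*(a + 4)*(a^2 + 6*a + 9) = a*(a - 4)*(a + 3)*(a + 4)*(a + 3)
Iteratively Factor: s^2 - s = (s - 1)*(s)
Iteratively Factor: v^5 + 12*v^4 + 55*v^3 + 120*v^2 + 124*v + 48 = (v + 2)*(v^4 + 10*v^3 + 35*v^2 + 50*v + 24) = (v + 2)*(v + 4)*(v^3 + 6*v^2 + 11*v + 6) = (v + 2)^2*(v + 4)*(v^2 + 4*v + 3) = (v + 1)*(v + 2)^2*(v + 4)*(v + 3)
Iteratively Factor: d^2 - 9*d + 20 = (d - 5)*(d - 4)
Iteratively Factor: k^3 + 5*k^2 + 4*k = (k + 4)*(k^2 + k) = k*(k + 4)*(k + 1)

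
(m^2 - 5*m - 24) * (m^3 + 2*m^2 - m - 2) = m^5 - 3*m^4 - 35*m^3 - 45*m^2 + 34*m + 48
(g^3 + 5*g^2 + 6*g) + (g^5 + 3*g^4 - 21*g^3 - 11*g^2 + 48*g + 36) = g^5 + 3*g^4 - 20*g^3 - 6*g^2 + 54*g + 36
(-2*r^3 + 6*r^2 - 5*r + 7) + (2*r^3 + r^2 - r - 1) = 7*r^2 - 6*r + 6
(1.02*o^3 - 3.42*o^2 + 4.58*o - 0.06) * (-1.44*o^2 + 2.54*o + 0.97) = -1.4688*o^5 + 7.5156*o^4 - 14.2926*o^3 + 8.4022*o^2 + 4.2902*o - 0.0582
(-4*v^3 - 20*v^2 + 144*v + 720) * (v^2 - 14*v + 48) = -4*v^5 + 36*v^4 + 232*v^3 - 2256*v^2 - 3168*v + 34560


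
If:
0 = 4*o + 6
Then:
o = -3/2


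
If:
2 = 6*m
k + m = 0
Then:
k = -1/3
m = 1/3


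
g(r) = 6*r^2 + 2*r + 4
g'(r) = 12*r + 2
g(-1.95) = 22.92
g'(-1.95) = -21.40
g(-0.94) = 7.42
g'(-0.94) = -9.28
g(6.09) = 238.71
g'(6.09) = 75.08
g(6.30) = 254.74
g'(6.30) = 77.60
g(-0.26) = 3.89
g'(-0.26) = -1.12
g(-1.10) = 9.06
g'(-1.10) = -11.20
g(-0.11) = 3.85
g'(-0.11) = 0.68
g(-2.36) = 32.70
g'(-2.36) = -26.32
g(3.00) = 64.00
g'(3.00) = 38.00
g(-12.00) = 844.00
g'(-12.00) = -142.00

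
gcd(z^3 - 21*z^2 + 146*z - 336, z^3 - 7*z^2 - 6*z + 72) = z - 6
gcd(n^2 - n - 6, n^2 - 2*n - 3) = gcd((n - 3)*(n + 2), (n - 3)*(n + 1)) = n - 3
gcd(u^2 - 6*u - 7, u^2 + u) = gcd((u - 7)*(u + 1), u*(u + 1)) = u + 1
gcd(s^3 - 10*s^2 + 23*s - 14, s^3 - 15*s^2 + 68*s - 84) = s^2 - 9*s + 14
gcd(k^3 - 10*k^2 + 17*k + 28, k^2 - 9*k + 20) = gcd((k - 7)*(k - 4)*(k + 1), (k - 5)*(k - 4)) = k - 4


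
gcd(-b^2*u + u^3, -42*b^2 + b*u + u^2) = 1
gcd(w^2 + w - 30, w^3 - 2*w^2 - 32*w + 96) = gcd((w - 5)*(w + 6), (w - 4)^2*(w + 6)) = w + 6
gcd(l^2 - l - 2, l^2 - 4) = l - 2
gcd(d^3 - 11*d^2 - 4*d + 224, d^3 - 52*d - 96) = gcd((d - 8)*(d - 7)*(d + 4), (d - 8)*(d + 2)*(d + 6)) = d - 8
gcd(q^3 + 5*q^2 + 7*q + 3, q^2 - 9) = q + 3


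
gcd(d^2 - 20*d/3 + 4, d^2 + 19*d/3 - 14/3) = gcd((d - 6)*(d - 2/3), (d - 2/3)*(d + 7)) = d - 2/3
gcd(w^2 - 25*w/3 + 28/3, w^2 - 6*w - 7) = w - 7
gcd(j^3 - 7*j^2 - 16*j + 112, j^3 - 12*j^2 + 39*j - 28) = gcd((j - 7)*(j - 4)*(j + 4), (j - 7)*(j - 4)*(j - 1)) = j^2 - 11*j + 28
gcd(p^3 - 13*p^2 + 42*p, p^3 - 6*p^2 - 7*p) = p^2 - 7*p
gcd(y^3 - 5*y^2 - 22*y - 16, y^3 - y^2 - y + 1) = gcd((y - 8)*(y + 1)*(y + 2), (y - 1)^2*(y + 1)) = y + 1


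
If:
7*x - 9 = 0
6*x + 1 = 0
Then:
No Solution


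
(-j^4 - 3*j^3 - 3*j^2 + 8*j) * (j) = -j^5 - 3*j^4 - 3*j^3 + 8*j^2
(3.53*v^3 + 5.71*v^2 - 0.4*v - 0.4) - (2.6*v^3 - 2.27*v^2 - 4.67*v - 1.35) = 0.93*v^3 + 7.98*v^2 + 4.27*v + 0.95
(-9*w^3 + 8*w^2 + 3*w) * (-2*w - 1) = 18*w^4 - 7*w^3 - 14*w^2 - 3*w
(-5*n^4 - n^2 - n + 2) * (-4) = 20*n^4 + 4*n^2 + 4*n - 8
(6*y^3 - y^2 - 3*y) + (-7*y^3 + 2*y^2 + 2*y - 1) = -y^3 + y^2 - y - 1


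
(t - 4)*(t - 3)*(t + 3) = t^3 - 4*t^2 - 9*t + 36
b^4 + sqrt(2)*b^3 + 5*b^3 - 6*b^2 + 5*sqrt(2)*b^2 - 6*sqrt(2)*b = b*(b - 1)*(b + 6)*(b + sqrt(2))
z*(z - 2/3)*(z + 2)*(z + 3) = z^4 + 13*z^3/3 + 8*z^2/3 - 4*z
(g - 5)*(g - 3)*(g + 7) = g^3 - g^2 - 41*g + 105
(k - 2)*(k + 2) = k^2 - 4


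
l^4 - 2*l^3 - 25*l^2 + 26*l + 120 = (l - 5)*(l - 3)*(l + 2)*(l + 4)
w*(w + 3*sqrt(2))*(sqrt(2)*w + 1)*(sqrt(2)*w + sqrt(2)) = 2*w^4 + 2*w^3 + 7*sqrt(2)*w^3 + 6*w^2 + 7*sqrt(2)*w^2 + 6*w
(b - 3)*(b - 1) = b^2 - 4*b + 3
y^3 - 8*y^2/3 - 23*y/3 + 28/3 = (y - 4)*(y - 1)*(y + 7/3)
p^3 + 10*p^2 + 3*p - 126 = (p - 3)*(p + 6)*(p + 7)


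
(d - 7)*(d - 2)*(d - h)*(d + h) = d^4 - 9*d^3 - d^2*h^2 + 14*d^2 + 9*d*h^2 - 14*h^2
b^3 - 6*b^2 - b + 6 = (b - 6)*(b - 1)*(b + 1)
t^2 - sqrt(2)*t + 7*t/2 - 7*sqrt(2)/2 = (t + 7/2)*(t - sqrt(2))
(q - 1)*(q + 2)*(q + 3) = q^3 + 4*q^2 + q - 6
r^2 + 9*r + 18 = (r + 3)*(r + 6)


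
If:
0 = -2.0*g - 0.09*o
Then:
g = -0.045*o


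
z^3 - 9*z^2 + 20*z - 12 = (z - 6)*(z - 2)*(z - 1)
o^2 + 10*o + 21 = (o + 3)*(o + 7)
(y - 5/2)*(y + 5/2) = y^2 - 25/4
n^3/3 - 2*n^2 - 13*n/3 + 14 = (n/3 + 1)*(n - 7)*(n - 2)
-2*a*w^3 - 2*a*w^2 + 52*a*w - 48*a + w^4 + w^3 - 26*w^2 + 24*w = (-2*a + w)*(w - 4)*(w - 1)*(w + 6)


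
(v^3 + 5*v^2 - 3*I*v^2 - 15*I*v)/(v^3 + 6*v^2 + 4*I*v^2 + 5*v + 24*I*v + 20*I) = v*(v - 3*I)/(v^2 + v*(1 + 4*I) + 4*I)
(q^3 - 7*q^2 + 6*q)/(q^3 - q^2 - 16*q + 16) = q*(q - 6)/(q^2 - 16)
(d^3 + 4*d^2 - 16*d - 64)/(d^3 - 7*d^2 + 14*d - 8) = (d^2 + 8*d + 16)/(d^2 - 3*d + 2)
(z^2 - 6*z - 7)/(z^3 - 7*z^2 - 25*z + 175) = (z + 1)/(z^2 - 25)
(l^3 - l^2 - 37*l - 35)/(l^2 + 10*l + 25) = (l^2 - 6*l - 7)/(l + 5)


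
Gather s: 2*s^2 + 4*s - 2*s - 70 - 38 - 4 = 2*s^2 + 2*s - 112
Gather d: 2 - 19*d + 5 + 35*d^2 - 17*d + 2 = 35*d^2 - 36*d + 9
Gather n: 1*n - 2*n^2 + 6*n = -2*n^2 + 7*n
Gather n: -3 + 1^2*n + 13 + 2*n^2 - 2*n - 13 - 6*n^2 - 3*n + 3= -4*n^2 - 4*n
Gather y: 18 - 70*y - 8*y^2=-8*y^2 - 70*y + 18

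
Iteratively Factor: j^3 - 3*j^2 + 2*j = (j)*(j^2 - 3*j + 2) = j*(j - 1)*(j - 2)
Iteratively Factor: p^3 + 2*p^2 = (p)*(p^2 + 2*p) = p^2*(p + 2)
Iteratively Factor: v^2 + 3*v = (v + 3)*(v)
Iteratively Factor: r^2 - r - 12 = (r + 3)*(r - 4)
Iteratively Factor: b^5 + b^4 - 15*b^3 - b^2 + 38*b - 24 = (b + 2)*(b^4 - b^3 - 13*b^2 + 25*b - 12) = (b - 3)*(b + 2)*(b^3 + 2*b^2 - 7*b + 4) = (b - 3)*(b - 1)*(b + 2)*(b^2 + 3*b - 4) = (b - 3)*(b - 1)^2*(b + 2)*(b + 4)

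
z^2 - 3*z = z*(z - 3)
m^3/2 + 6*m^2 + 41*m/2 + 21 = (m/2 + 1)*(m + 3)*(m + 7)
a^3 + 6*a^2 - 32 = (a - 2)*(a + 4)^2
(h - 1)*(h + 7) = h^2 + 6*h - 7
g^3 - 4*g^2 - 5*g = g*(g - 5)*(g + 1)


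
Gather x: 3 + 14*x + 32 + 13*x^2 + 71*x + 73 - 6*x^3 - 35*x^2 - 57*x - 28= -6*x^3 - 22*x^2 + 28*x + 80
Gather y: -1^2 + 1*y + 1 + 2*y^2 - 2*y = 2*y^2 - y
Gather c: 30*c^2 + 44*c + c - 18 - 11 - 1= 30*c^2 + 45*c - 30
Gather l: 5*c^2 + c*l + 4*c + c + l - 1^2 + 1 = 5*c^2 + 5*c + l*(c + 1)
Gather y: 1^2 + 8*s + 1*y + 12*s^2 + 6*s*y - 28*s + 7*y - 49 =12*s^2 - 20*s + y*(6*s + 8) - 48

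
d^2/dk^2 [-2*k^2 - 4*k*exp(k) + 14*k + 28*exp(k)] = -4*k*exp(k) + 20*exp(k) - 4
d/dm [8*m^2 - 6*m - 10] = 16*m - 6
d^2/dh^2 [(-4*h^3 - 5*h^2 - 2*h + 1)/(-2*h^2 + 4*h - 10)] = 2*(4*h^3 - 99*h^2 + 138*h + 73)/(h^6 - 6*h^5 + 27*h^4 - 68*h^3 + 135*h^2 - 150*h + 125)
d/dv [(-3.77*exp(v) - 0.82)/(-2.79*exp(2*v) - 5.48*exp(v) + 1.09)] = (-(3.77*exp(v) + 0.82)*(5.58*exp(v) + 5.48) + 10.5183*exp(2*v) + 20.6596*exp(v) - 4.1093)*exp(v)/(2.79*exp(2*v) + 5.48*exp(v) - 1.09)^2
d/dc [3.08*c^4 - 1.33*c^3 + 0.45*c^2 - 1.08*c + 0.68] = 12.32*c^3 - 3.99*c^2 + 0.9*c - 1.08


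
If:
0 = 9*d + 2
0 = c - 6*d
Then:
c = -4/3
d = -2/9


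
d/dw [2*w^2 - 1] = 4*w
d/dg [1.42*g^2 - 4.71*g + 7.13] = 2.84*g - 4.71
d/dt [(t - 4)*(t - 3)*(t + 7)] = 3*t^2 - 37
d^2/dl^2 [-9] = 0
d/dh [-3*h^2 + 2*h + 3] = 2 - 6*h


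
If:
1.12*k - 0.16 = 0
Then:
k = 0.14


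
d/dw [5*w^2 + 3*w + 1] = 10*w + 3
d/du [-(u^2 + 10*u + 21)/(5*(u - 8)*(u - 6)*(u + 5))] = (u^4 + 20*u^3 - 5*u^2 - 858*u - 2862)/(5*(u^6 - 18*u^5 + 37*u^4 + 876*u^3 - 3836*u^2 - 10560*u + 57600))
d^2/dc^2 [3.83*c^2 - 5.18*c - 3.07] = 7.66000000000000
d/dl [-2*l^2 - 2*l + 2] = -4*l - 2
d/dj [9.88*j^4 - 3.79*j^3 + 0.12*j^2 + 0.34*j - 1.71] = 39.52*j^3 - 11.37*j^2 + 0.24*j + 0.34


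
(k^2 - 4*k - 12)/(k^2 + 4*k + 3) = (k^2 - 4*k - 12)/(k^2 + 4*k + 3)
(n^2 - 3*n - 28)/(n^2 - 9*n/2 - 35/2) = 2*(n + 4)/(2*n + 5)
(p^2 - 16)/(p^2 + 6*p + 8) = (p - 4)/(p + 2)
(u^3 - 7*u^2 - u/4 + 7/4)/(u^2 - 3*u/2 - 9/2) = (-4*u^3 + 28*u^2 + u - 7)/(2*(-2*u^2 + 3*u + 9))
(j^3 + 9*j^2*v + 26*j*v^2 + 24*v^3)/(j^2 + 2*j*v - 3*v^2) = (-j^2 - 6*j*v - 8*v^2)/(-j + v)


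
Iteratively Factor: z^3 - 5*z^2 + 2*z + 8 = (z + 1)*(z^2 - 6*z + 8) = (z - 2)*(z + 1)*(z - 4)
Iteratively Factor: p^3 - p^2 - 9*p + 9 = (p - 3)*(p^2 + 2*p - 3) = (p - 3)*(p + 3)*(p - 1)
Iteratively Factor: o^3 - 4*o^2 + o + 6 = (o + 1)*(o^2 - 5*o + 6) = (o - 2)*(o + 1)*(o - 3)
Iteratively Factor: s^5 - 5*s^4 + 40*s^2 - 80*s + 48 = (s - 2)*(s^4 - 3*s^3 - 6*s^2 + 28*s - 24) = (s - 2)^2*(s^3 - s^2 - 8*s + 12) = (s - 2)^3*(s^2 + s - 6) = (s - 2)^3*(s + 3)*(s - 2)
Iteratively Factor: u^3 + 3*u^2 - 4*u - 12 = (u - 2)*(u^2 + 5*u + 6) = (u - 2)*(u + 3)*(u + 2)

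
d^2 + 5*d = d*(d + 5)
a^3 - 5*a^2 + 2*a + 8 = (a - 4)*(a - 2)*(a + 1)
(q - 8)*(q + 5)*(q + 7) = q^3 + 4*q^2 - 61*q - 280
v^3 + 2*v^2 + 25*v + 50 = (v + 2)*(v - 5*I)*(v + 5*I)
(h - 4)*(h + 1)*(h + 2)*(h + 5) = h^4 + 4*h^3 - 15*h^2 - 58*h - 40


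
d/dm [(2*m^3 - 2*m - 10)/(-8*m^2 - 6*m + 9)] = 2*(-8*m^4 - 12*m^3 + 19*m^2 - 80*m - 39)/(64*m^4 + 96*m^3 - 108*m^2 - 108*m + 81)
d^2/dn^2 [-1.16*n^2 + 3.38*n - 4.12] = -2.32000000000000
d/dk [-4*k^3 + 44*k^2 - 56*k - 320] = -12*k^2 + 88*k - 56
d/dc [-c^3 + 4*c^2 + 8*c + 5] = -3*c^2 + 8*c + 8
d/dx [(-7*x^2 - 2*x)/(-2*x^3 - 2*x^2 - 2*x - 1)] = 2*(-7*x^4 - 4*x^3 + 5*x^2 + 7*x + 1)/(4*x^6 + 8*x^5 + 12*x^4 + 12*x^3 + 8*x^2 + 4*x + 1)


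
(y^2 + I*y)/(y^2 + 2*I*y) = (y + I)/(y + 2*I)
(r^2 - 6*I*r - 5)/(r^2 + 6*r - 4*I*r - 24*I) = (r^2 - 6*I*r - 5)/(r^2 + r*(6 - 4*I) - 24*I)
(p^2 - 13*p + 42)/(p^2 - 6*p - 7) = (p - 6)/(p + 1)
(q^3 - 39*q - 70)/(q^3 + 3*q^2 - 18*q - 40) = (q - 7)/(q - 4)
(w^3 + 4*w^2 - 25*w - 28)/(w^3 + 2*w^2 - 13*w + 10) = (w^3 + 4*w^2 - 25*w - 28)/(w^3 + 2*w^2 - 13*w + 10)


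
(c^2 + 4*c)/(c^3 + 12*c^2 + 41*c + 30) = c*(c + 4)/(c^3 + 12*c^2 + 41*c + 30)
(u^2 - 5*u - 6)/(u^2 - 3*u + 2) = (u^2 - 5*u - 6)/(u^2 - 3*u + 2)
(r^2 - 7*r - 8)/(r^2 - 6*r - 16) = (r + 1)/(r + 2)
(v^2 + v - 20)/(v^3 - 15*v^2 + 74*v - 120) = (v + 5)/(v^2 - 11*v + 30)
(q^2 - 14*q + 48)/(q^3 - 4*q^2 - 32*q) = (q - 6)/(q*(q + 4))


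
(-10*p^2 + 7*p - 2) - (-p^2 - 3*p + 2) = -9*p^2 + 10*p - 4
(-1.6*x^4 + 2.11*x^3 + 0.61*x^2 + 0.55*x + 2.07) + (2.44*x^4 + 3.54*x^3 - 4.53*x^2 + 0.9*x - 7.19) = 0.84*x^4 + 5.65*x^3 - 3.92*x^2 + 1.45*x - 5.12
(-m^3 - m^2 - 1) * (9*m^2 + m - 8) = -9*m^5 - 10*m^4 + 7*m^3 - m^2 - m + 8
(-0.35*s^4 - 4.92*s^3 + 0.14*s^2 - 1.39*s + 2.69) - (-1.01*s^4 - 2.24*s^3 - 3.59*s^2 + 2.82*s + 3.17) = 0.66*s^4 - 2.68*s^3 + 3.73*s^2 - 4.21*s - 0.48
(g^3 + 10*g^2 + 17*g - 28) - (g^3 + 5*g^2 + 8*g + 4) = 5*g^2 + 9*g - 32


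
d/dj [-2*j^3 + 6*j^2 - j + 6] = -6*j^2 + 12*j - 1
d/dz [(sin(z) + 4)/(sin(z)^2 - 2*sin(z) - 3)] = (-8*sin(z) + cos(z)^2 + 4)*cos(z)/((sin(z) - 3)^2*(sin(z) + 1)^2)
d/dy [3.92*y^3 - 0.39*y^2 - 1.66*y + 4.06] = 11.76*y^2 - 0.78*y - 1.66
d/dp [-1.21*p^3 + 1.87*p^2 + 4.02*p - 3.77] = -3.63*p^2 + 3.74*p + 4.02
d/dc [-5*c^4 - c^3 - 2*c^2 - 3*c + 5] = -20*c^3 - 3*c^2 - 4*c - 3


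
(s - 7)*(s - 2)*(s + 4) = s^3 - 5*s^2 - 22*s + 56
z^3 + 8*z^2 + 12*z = z*(z + 2)*(z + 6)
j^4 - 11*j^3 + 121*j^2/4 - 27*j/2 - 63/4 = (j - 7)*(j - 3)*(j - 3/2)*(j + 1/2)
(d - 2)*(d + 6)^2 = d^3 + 10*d^2 + 12*d - 72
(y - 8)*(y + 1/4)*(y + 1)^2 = y^4 - 23*y^3/4 - 33*y^2/2 - 47*y/4 - 2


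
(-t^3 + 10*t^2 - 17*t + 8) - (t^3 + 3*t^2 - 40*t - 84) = -2*t^3 + 7*t^2 + 23*t + 92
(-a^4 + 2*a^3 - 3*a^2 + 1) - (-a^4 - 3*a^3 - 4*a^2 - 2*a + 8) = 5*a^3 + a^2 + 2*a - 7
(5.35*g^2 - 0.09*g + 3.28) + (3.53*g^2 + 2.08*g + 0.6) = 8.88*g^2 + 1.99*g + 3.88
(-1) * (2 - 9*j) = 9*j - 2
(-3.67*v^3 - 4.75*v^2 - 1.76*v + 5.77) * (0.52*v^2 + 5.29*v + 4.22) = -1.9084*v^5 - 21.8843*v^4 - 41.5301*v^3 - 26.355*v^2 + 23.0961*v + 24.3494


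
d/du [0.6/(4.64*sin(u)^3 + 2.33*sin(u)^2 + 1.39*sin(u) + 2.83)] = (-2.796*sin(u) + 4.176*cos(2*u) - 5.01)*cos(u)/(4.64*sin(u)^3 + 2.33*sin(u)^2 + 1.39*sin(u) + 2.83)^2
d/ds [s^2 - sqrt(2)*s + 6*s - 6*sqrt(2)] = 2*s - sqrt(2) + 6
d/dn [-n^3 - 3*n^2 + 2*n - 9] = -3*n^2 - 6*n + 2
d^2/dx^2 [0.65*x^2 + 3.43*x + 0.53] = 1.30000000000000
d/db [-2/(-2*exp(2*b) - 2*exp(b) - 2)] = (-2*exp(b) - 1)*exp(b)/(exp(2*b) + exp(b) + 1)^2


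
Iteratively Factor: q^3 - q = (q)*(q^2 - 1) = q*(q - 1)*(q + 1)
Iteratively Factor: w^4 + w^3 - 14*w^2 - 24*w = (w - 4)*(w^3 + 5*w^2 + 6*w) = (w - 4)*(w + 3)*(w^2 + 2*w) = (w - 4)*(w + 2)*(w + 3)*(w)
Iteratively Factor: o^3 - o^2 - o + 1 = (o + 1)*(o^2 - 2*o + 1) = (o - 1)*(o + 1)*(o - 1)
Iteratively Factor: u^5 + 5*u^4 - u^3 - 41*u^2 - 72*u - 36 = (u - 3)*(u^4 + 8*u^3 + 23*u^2 + 28*u + 12) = (u - 3)*(u + 1)*(u^3 + 7*u^2 + 16*u + 12) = (u - 3)*(u + 1)*(u + 2)*(u^2 + 5*u + 6) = (u - 3)*(u + 1)*(u + 2)^2*(u + 3)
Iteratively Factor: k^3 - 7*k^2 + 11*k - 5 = (k - 1)*(k^2 - 6*k + 5) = (k - 5)*(k - 1)*(k - 1)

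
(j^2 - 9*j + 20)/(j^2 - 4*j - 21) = (-j^2 + 9*j - 20)/(-j^2 + 4*j + 21)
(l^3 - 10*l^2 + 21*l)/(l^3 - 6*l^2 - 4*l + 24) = l*(l^2 - 10*l + 21)/(l^3 - 6*l^2 - 4*l + 24)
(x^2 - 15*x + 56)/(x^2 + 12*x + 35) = (x^2 - 15*x + 56)/(x^2 + 12*x + 35)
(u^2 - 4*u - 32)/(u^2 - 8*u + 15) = (u^2 - 4*u - 32)/(u^2 - 8*u + 15)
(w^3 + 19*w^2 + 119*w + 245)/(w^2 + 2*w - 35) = (w^2 + 12*w + 35)/(w - 5)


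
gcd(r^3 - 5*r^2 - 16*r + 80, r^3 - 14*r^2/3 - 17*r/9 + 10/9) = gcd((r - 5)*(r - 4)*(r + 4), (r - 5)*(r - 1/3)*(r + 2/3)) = r - 5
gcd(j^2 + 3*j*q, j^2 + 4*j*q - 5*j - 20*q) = 1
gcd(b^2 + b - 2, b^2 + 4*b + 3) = 1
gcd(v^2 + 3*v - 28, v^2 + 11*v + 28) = v + 7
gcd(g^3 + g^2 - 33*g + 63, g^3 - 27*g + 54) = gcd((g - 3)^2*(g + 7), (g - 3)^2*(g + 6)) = g^2 - 6*g + 9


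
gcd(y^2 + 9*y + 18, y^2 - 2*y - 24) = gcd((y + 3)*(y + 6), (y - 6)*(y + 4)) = 1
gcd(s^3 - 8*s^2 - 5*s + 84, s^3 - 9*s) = s + 3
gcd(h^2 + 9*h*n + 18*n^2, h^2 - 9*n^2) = h + 3*n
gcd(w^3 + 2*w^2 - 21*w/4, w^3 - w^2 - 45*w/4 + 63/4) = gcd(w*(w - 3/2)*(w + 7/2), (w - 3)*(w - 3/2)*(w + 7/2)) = w^2 + 2*w - 21/4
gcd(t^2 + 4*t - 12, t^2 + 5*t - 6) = t + 6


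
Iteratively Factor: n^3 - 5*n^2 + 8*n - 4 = (n - 2)*(n^2 - 3*n + 2) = (n - 2)*(n - 1)*(n - 2)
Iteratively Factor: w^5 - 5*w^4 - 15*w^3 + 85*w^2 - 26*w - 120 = (w + 1)*(w^4 - 6*w^3 - 9*w^2 + 94*w - 120) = (w + 1)*(w + 4)*(w^3 - 10*w^2 + 31*w - 30) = (w - 2)*(w + 1)*(w + 4)*(w^2 - 8*w + 15) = (w - 3)*(w - 2)*(w + 1)*(w + 4)*(w - 5)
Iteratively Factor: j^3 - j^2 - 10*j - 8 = (j + 1)*(j^2 - 2*j - 8) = (j - 4)*(j + 1)*(j + 2)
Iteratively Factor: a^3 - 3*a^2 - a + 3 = (a - 3)*(a^2 - 1) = (a - 3)*(a + 1)*(a - 1)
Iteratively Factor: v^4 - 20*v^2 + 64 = (v - 2)*(v^3 + 2*v^2 - 16*v - 32) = (v - 4)*(v - 2)*(v^2 + 6*v + 8) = (v - 4)*(v - 2)*(v + 2)*(v + 4)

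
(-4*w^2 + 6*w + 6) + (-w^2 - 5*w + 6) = -5*w^2 + w + 12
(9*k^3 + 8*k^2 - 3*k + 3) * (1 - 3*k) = -27*k^4 - 15*k^3 + 17*k^2 - 12*k + 3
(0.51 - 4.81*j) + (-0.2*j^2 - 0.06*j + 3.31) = -0.2*j^2 - 4.87*j + 3.82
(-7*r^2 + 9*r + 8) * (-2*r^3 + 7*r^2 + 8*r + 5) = 14*r^5 - 67*r^4 - 9*r^3 + 93*r^2 + 109*r + 40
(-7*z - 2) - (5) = -7*z - 7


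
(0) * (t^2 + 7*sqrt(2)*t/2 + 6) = 0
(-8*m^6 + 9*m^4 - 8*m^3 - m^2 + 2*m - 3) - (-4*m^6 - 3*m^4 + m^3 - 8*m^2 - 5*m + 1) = -4*m^6 + 12*m^4 - 9*m^3 + 7*m^2 + 7*m - 4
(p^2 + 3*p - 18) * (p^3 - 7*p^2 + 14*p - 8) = p^5 - 4*p^4 - 25*p^3 + 160*p^2 - 276*p + 144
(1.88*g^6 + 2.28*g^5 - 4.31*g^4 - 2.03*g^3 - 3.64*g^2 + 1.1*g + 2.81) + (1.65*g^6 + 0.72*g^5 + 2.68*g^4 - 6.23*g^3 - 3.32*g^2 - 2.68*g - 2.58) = 3.53*g^6 + 3.0*g^5 - 1.63*g^4 - 8.26*g^3 - 6.96*g^2 - 1.58*g + 0.23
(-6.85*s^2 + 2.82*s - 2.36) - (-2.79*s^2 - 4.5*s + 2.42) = -4.06*s^2 + 7.32*s - 4.78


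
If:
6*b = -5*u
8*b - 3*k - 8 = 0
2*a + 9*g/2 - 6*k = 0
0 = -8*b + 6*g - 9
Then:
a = -25*u/6 - 91/8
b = -5*u/6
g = 3/2 - 10*u/9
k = -20*u/9 - 8/3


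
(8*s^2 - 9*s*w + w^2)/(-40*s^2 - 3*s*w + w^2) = (-s + w)/(5*s + w)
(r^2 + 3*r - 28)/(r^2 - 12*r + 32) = (r + 7)/(r - 8)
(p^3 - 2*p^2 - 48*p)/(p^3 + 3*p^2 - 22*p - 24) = p*(p - 8)/(p^2 - 3*p - 4)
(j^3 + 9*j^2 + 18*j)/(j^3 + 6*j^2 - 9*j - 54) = j/(j - 3)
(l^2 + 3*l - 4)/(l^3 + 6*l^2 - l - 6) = (l + 4)/(l^2 + 7*l + 6)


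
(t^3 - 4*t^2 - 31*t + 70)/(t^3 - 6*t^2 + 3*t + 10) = (t^2 - 2*t - 35)/(t^2 - 4*t - 5)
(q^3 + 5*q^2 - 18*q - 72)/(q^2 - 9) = (q^2 + 2*q - 24)/(q - 3)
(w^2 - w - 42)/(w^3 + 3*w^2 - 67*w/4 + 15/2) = 4*(w - 7)/(4*w^2 - 12*w + 5)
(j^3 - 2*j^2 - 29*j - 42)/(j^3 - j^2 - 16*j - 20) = (j^2 - 4*j - 21)/(j^2 - 3*j - 10)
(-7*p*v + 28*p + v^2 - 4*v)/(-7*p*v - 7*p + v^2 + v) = (v - 4)/(v + 1)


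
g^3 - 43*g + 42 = (g - 6)*(g - 1)*(g + 7)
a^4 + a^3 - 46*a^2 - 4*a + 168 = (a - 6)*(a - 2)*(a + 2)*(a + 7)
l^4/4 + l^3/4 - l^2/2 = l^2*(l/4 + 1/2)*(l - 1)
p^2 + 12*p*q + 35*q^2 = (p + 5*q)*(p + 7*q)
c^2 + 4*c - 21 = (c - 3)*(c + 7)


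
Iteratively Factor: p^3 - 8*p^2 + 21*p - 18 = (p - 2)*(p^2 - 6*p + 9) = (p - 3)*(p - 2)*(p - 3)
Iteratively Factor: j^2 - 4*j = (j - 4)*(j)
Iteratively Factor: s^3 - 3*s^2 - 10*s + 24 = (s - 2)*(s^2 - s - 12) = (s - 2)*(s + 3)*(s - 4)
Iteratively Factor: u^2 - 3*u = (u - 3)*(u)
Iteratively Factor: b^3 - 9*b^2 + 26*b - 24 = (b - 3)*(b^2 - 6*b + 8) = (b - 3)*(b - 2)*(b - 4)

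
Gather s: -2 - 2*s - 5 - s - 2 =-3*s - 9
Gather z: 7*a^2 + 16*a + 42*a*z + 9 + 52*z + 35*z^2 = 7*a^2 + 16*a + 35*z^2 + z*(42*a + 52) + 9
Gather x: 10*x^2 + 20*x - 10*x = 10*x^2 + 10*x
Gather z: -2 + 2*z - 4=2*z - 6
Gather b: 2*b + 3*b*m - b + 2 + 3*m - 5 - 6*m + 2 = b*(3*m + 1) - 3*m - 1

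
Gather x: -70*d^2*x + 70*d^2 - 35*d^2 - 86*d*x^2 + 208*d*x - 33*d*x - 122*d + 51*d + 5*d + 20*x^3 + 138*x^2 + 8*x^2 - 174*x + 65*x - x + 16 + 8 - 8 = 35*d^2 - 66*d + 20*x^3 + x^2*(146 - 86*d) + x*(-70*d^2 + 175*d - 110) + 16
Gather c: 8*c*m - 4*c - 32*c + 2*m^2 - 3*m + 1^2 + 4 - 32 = c*(8*m - 36) + 2*m^2 - 3*m - 27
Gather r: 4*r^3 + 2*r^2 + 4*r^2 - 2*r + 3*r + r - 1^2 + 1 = 4*r^3 + 6*r^2 + 2*r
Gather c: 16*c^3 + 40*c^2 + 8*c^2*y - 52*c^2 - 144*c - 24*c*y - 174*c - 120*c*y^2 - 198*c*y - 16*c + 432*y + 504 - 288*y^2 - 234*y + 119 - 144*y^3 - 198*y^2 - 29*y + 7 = 16*c^3 + c^2*(8*y - 12) + c*(-120*y^2 - 222*y - 334) - 144*y^3 - 486*y^2 + 169*y + 630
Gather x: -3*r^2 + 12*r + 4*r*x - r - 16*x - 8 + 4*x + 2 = -3*r^2 + 11*r + x*(4*r - 12) - 6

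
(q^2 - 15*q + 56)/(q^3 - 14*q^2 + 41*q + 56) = 1/(q + 1)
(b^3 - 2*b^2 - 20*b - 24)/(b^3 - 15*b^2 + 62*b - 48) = (b^2 + 4*b + 4)/(b^2 - 9*b + 8)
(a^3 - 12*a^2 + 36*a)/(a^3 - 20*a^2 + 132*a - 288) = a/(a - 8)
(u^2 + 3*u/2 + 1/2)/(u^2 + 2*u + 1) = (u + 1/2)/(u + 1)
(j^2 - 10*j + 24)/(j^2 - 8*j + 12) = (j - 4)/(j - 2)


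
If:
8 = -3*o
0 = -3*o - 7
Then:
No Solution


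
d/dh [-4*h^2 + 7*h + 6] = 7 - 8*h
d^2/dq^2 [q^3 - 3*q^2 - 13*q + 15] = 6*q - 6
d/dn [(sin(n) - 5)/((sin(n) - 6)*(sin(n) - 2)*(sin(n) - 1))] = 2*(-sin(n)^3 + 12*sin(n)^2 - 45*sin(n) + 44)*cos(n)/((sin(n) - 6)^2*(sin(n) - 2)^2*(sin(n) - 1)^2)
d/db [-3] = 0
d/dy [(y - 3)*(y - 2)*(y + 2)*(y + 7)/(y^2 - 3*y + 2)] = (2*y^3 + 3*y^2 - 12*y + 55)/(y^2 - 2*y + 1)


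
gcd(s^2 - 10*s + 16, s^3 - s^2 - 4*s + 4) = s - 2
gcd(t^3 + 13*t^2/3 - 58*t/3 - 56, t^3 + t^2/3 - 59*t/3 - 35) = t + 7/3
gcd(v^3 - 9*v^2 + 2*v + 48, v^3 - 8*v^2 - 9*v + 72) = v^2 - 11*v + 24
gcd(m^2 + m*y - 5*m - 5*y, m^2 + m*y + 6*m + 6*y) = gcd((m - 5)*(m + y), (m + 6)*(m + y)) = m + y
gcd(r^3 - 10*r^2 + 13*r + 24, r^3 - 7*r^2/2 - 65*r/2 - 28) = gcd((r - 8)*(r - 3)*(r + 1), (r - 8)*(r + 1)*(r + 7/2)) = r^2 - 7*r - 8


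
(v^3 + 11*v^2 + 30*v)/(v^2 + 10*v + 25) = v*(v + 6)/(v + 5)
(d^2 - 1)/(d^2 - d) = (d + 1)/d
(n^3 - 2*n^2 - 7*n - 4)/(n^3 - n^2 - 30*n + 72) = (n^2 + 2*n + 1)/(n^2 + 3*n - 18)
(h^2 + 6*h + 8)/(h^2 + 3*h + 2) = (h + 4)/(h + 1)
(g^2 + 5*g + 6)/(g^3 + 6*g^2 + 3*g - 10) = (g + 3)/(g^2 + 4*g - 5)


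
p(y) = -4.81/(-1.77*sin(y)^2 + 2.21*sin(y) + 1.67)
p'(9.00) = -0.63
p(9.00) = -2.11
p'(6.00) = 17.67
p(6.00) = -5.26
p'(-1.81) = -1.40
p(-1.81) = 2.24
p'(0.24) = 1.46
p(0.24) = -2.30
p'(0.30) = 1.14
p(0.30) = -2.22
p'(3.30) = -8.06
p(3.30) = -3.77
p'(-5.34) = -0.35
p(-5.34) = -2.09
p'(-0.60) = 826.61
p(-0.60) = 33.83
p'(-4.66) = 0.07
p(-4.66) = -2.28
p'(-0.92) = 10.03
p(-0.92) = 3.98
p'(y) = -4.81*(3.54*sin(y)*cos(y) - 2.21*cos(y))/(-1.77*sin(y)^2 + 2.21*sin(y) + 1.67)^2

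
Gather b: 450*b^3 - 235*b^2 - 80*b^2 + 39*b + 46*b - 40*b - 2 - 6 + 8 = 450*b^3 - 315*b^2 + 45*b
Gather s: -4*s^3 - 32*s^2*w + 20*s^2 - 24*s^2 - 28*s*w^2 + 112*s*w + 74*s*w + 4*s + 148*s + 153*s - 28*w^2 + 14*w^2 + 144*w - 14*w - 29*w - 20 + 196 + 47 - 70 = -4*s^3 + s^2*(-32*w - 4) + s*(-28*w^2 + 186*w + 305) - 14*w^2 + 101*w + 153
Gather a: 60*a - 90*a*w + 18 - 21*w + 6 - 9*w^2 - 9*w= a*(60 - 90*w) - 9*w^2 - 30*w + 24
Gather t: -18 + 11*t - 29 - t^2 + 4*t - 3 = -t^2 + 15*t - 50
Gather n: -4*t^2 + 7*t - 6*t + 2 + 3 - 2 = -4*t^2 + t + 3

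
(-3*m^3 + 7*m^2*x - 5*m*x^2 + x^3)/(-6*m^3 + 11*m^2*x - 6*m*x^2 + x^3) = (-m + x)/(-2*m + x)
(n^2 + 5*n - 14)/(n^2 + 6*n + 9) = (n^2 + 5*n - 14)/(n^2 + 6*n + 9)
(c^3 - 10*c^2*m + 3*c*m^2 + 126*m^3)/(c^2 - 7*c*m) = c - 3*m - 18*m^2/c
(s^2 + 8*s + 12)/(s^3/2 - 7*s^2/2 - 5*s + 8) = 2*(s + 6)/(s^2 - 9*s + 8)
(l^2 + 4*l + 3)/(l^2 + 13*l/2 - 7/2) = 2*(l^2 + 4*l + 3)/(2*l^2 + 13*l - 7)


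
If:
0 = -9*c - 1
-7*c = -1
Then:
No Solution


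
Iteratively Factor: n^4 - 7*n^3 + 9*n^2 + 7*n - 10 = (n - 1)*(n^3 - 6*n^2 + 3*n + 10) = (n - 2)*(n - 1)*(n^2 - 4*n - 5) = (n - 2)*(n - 1)*(n + 1)*(n - 5)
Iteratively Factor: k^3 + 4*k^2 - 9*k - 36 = (k + 3)*(k^2 + k - 12) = (k - 3)*(k + 3)*(k + 4)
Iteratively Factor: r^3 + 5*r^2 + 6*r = (r + 3)*(r^2 + 2*r) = r*(r + 3)*(r + 2)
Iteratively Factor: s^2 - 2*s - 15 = (s - 5)*(s + 3)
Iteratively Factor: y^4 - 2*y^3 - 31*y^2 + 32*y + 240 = (y + 3)*(y^3 - 5*y^2 - 16*y + 80) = (y - 5)*(y + 3)*(y^2 - 16) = (y - 5)*(y - 4)*(y + 3)*(y + 4)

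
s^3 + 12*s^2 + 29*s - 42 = (s - 1)*(s + 6)*(s + 7)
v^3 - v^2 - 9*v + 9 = (v - 3)*(v - 1)*(v + 3)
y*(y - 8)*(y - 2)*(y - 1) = y^4 - 11*y^3 + 26*y^2 - 16*y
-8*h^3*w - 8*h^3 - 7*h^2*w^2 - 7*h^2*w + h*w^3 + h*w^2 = (-8*h + w)*(h + w)*(h*w + h)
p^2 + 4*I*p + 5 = (p - I)*(p + 5*I)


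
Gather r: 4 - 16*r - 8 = -16*r - 4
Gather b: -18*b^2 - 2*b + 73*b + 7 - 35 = -18*b^2 + 71*b - 28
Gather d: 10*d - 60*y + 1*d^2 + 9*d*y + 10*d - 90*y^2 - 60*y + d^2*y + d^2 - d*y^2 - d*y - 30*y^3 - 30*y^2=d^2*(y + 2) + d*(-y^2 + 8*y + 20) - 30*y^3 - 120*y^2 - 120*y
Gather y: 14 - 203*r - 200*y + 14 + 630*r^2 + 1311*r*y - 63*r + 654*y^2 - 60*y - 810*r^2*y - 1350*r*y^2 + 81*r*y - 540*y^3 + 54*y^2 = 630*r^2 - 266*r - 540*y^3 + y^2*(708 - 1350*r) + y*(-810*r^2 + 1392*r - 260) + 28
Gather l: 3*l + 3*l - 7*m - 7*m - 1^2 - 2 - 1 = 6*l - 14*m - 4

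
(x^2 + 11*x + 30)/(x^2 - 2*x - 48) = (x + 5)/(x - 8)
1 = 1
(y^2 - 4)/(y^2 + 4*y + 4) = (y - 2)/(y + 2)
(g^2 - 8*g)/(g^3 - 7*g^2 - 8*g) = 1/(g + 1)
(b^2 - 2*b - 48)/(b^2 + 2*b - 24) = (b - 8)/(b - 4)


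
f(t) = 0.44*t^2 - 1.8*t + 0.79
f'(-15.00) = -15.00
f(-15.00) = 126.79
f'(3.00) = 0.84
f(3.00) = -0.65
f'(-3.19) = -4.61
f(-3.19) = 11.01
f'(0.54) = -1.32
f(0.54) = -0.05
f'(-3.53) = -4.91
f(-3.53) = 12.63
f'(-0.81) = -2.51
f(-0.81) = 2.54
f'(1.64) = -0.36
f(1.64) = -0.98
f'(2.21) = 0.14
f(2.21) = -1.04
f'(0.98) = -0.94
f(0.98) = -0.55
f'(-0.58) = -2.31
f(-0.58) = 1.98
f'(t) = 0.88*t - 1.8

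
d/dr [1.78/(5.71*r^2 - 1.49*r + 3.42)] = (2.6522 - 20.3276*r)/(5.71*r^2 - 1.49*r + 3.42)^2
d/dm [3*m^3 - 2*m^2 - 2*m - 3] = 9*m^2 - 4*m - 2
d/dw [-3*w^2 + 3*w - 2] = 3 - 6*w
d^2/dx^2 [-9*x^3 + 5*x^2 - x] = 10 - 54*x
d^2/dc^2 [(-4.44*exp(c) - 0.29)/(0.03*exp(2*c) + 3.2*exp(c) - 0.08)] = (-0.003996*exp(4*c) + 0.425196000000001*exp(3*c) - 0.14745600000002*exp(2*c) - 4.109024*exp(c) - 0.102656)*exp(c)/(2.7e-5*exp(6*c) + 0.00864*exp(5*c) + 0.921384*exp(4*c) + 32.72192*exp(3*c) - 2.457024*exp(2*c) + 0.06144*exp(c) - 0.000512)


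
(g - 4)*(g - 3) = g^2 - 7*g + 12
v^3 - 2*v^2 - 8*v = v*(v - 4)*(v + 2)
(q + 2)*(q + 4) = q^2 + 6*q + 8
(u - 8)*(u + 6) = u^2 - 2*u - 48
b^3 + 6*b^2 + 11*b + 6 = (b + 1)*(b + 2)*(b + 3)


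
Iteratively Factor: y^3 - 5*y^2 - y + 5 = (y - 5)*(y^2 - 1) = (y - 5)*(y - 1)*(y + 1)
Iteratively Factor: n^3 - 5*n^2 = (n)*(n^2 - 5*n) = n*(n - 5)*(n)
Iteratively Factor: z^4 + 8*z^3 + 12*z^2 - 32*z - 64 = (z + 2)*(z^3 + 6*z^2 - 32) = (z - 2)*(z + 2)*(z^2 + 8*z + 16) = (z - 2)*(z + 2)*(z + 4)*(z + 4)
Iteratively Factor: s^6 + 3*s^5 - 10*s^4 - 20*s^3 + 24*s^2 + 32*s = (s - 2)*(s^5 + 5*s^4 - 20*s^2 - 16*s) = (s - 2)*(s + 2)*(s^4 + 3*s^3 - 6*s^2 - 8*s) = (s - 2)*(s + 2)*(s + 4)*(s^3 - s^2 - 2*s) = s*(s - 2)*(s + 2)*(s + 4)*(s^2 - s - 2) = s*(s - 2)*(s + 1)*(s + 2)*(s + 4)*(s - 2)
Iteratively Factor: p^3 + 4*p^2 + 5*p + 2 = (p + 2)*(p^2 + 2*p + 1) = (p + 1)*(p + 2)*(p + 1)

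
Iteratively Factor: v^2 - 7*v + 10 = (v - 2)*(v - 5)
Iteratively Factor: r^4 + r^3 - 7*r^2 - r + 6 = (r + 1)*(r^3 - 7*r + 6) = (r - 2)*(r + 1)*(r^2 + 2*r - 3) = (r - 2)*(r + 1)*(r + 3)*(r - 1)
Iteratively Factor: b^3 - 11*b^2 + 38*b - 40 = (b - 4)*(b^2 - 7*b + 10) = (b - 4)*(b - 2)*(b - 5)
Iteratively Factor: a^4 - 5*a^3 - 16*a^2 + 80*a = (a)*(a^3 - 5*a^2 - 16*a + 80) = a*(a - 5)*(a^2 - 16) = a*(a - 5)*(a + 4)*(a - 4)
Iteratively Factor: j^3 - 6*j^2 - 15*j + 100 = (j + 4)*(j^2 - 10*j + 25) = (j - 5)*(j + 4)*(j - 5)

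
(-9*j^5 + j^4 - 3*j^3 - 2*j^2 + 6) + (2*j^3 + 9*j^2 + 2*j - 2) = -9*j^5 + j^4 - j^3 + 7*j^2 + 2*j + 4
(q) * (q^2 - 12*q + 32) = q^3 - 12*q^2 + 32*q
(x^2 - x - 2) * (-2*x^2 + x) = -2*x^4 + 3*x^3 + 3*x^2 - 2*x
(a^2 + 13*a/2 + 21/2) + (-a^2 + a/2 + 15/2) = 7*a + 18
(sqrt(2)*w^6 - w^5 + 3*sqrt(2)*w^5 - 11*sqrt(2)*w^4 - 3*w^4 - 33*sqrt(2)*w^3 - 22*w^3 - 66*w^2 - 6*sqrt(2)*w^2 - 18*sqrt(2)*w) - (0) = sqrt(2)*w^6 - w^5 + 3*sqrt(2)*w^5 - 11*sqrt(2)*w^4 - 3*w^4 - 33*sqrt(2)*w^3 - 22*w^3 - 66*w^2 - 6*sqrt(2)*w^2 - 18*sqrt(2)*w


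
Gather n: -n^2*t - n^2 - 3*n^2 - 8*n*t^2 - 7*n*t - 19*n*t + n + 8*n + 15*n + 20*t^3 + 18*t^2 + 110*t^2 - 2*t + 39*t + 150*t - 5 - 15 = n^2*(-t - 4) + n*(-8*t^2 - 26*t + 24) + 20*t^3 + 128*t^2 + 187*t - 20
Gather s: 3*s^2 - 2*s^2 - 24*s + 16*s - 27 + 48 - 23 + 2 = s^2 - 8*s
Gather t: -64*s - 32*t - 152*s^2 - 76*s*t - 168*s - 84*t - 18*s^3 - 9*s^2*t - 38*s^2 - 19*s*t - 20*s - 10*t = -18*s^3 - 190*s^2 - 252*s + t*(-9*s^2 - 95*s - 126)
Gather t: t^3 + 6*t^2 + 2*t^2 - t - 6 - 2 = t^3 + 8*t^2 - t - 8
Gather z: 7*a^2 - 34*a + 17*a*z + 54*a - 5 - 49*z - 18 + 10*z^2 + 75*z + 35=7*a^2 + 20*a + 10*z^2 + z*(17*a + 26) + 12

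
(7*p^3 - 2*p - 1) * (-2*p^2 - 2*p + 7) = -14*p^5 - 14*p^4 + 53*p^3 + 6*p^2 - 12*p - 7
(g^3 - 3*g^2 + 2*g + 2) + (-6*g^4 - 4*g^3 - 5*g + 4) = -6*g^4 - 3*g^3 - 3*g^2 - 3*g + 6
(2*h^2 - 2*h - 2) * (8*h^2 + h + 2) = 16*h^4 - 14*h^3 - 14*h^2 - 6*h - 4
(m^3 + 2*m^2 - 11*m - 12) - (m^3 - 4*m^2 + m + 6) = 6*m^2 - 12*m - 18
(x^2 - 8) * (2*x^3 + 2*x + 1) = 2*x^5 - 14*x^3 + x^2 - 16*x - 8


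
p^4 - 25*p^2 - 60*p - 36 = (p - 6)*(p + 1)*(p + 2)*(p + 3)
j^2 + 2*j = j*(j + 2)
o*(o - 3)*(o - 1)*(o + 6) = o^4 + 2*o^3 - 21*o^2 + 18*o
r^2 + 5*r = r*(r + 5)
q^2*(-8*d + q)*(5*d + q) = -40*d^2*q^2 - 3*d*q^3 + q^4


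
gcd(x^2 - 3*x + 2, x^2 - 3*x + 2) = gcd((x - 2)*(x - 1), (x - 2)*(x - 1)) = x^2 - 3*x + 2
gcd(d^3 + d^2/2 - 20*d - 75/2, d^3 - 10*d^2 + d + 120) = d^2 - 2*d - 15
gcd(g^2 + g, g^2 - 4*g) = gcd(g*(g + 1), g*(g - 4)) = g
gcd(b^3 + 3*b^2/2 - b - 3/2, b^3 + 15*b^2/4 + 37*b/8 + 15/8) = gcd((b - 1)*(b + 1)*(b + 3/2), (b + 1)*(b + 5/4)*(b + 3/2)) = b^2 + 5*b/2 + 3/2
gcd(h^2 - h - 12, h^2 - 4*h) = h - 4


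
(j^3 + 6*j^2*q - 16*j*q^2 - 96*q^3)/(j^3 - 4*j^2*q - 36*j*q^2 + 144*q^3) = (-j - 4*q)/(-j + 6*q)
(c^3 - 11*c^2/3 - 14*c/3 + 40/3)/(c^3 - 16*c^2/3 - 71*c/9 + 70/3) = 3*(c^2 - 2*c - 8)/(3*c^2 - 11*c - 42)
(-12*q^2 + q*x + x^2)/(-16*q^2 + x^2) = (-3*q + x)/(-4*q + x)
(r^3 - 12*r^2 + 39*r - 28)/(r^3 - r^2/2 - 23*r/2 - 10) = 2*(r^2 - 8*r + 7)/(2*r^2 + 7*r + 5)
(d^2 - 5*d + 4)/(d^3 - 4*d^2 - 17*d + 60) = (d^2 - 5*d + 4)/(d^3 - 4*d^2 - 17*d + 60)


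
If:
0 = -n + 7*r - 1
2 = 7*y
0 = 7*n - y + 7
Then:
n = -47/49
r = 2/343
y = 2/7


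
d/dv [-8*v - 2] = -8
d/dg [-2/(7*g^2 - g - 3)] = 2*(14*g - 1)/(-7*g^2 + g + 3)^2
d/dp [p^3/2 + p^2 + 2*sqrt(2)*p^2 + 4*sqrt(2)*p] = 3*p^2/2 + 2*p + 4*sqrt(2)*p + 4*sqrt(2)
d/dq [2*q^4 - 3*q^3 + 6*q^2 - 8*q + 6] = 8*q^3 - 9*q^2 + 12*q - 8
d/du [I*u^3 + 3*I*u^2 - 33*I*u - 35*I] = 3*I*(u^2 + 2*u - 11)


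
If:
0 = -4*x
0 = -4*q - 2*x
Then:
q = 0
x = 0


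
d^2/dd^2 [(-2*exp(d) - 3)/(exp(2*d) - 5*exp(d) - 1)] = (-2*exp(4*d) - 22*exp(3*d) + 33*exp(2*d) - 77*exp(d) + 13)*exp(d)/(exp(6*d) - 15*exp(5*d) + 72*exp(4*d) - 95*exp(3*d) - 72*exp(2*d) - 15*exp(d) - 1)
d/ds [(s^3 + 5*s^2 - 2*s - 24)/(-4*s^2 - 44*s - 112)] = (-s^2 - 14*s - 13)/(4*(s^2 + 14*s + 49))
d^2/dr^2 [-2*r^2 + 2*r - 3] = -4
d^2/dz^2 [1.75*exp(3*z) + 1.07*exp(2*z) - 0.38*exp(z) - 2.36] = (15.75*exp(2*z) + 4.28*exp(z) - 0.38)*exp(z)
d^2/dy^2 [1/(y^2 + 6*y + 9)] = 6/(y^4 + 12*y^3 + 54*y^2 + 108*y + 81)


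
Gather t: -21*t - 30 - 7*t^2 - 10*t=-7*t^2 - 31*t - 30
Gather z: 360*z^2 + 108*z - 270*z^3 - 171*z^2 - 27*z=-270*z^3 + 189*z^2 + 81*z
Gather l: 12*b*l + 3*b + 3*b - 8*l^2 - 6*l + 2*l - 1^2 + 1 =6*b - 8*l^2 + l*(12*b - 4)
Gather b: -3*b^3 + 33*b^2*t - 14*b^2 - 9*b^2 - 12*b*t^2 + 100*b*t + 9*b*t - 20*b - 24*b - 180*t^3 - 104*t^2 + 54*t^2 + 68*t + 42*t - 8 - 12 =-3*b^3 + b^2*(33*t - 23) + b*(-12*t^2 + 109*t - 44) - 180*t^3 - 50*t^2 + 110*t - 20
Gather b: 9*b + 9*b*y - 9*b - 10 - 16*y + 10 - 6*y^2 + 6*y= 9*b*y - 6*y^2 - 10*y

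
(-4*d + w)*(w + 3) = -4*d*w - 12*d + w^2 + 3*w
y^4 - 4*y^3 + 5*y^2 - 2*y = y*(y - 2)*(y - 1)^2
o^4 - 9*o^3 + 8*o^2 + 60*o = o*(o - 6)*(o - 5)*(o + 2)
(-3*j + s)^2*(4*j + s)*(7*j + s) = 252*j^4 - 69*j^3*s - 29*j^2*s^2 + 5*j*s^3 + s^4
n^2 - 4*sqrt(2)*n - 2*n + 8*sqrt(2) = (n - 2)*(n - 4*sqrt(2))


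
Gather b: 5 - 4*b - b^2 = -b^2 - 4*b + 5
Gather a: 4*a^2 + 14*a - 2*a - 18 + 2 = 4*a^2 + 12*a - 16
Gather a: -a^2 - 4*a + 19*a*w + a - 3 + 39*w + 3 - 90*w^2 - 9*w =-a^2 + a*(19*w - 3) - 90*w^2 + 30*w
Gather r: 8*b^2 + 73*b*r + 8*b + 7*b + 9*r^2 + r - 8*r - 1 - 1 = 8*b^2 + 15*b + 9*r^2 + r*(73*b - 7) - 2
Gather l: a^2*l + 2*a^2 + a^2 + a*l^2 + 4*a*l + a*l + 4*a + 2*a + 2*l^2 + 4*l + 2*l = 3*a^2 + 6*a + l^2*(a + 2) + l*(a^2 + 5*a + 6)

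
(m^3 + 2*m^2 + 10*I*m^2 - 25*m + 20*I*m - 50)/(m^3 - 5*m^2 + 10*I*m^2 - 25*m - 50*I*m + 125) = (m + 2)/(m - 5)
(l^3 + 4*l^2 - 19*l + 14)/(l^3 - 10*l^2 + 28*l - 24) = (l^2 + 6*l - 7)/(l^2 - 8*l + 12)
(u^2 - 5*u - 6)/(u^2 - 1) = (u - 6)/(u - 1)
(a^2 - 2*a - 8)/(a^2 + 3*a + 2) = (a - 4)/(a + 1)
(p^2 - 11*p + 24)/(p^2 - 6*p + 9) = (p - 8)/(p - 3)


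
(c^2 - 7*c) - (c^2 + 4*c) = -11*c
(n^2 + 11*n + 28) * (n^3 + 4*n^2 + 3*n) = n^5 + 15*n^4 + 75*n^3 + 145*n^2 + 84*n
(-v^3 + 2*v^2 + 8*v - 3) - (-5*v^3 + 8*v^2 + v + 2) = 4*v^3 - 6*v^2 + 7*v - 5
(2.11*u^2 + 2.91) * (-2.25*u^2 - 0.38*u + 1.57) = -4.7475*u^4 - 0.8018*u^3 - 3.2348*u^2 - 1.1058*u + 4.5687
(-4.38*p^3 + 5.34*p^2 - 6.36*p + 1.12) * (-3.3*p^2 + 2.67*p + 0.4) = 14.454*p^5 - 29.3166*p^4 + 33.4938*p^3 - 18.5412*p^2 + 0.4464*p + 0.448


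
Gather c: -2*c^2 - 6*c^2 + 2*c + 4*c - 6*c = -8*c^2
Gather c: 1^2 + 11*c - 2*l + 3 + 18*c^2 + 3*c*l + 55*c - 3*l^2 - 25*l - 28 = 18*c^2 + c*(3*l + 66) - 3*l^2 - 27*l - 24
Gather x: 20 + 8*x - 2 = 8*x + 18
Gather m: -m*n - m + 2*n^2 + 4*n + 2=m*(-n - 1) + 2*n^2 + 4*n + 2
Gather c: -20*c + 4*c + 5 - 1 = 4 - 16*c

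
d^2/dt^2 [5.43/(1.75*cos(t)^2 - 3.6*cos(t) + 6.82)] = (-66.5175*(1 - cos(t)^2)^2 + 102.627*cos(t)^3 + 155.59665*cos(t)^2 - 338.57136*cos(t) + 77.6489999999999)/(1.75*cos(t)^2 - 3.6*cos(t) + 6.82)^3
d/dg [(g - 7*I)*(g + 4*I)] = 2*g - 3*I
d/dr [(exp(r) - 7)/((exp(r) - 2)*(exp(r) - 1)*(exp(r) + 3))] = (-2*exp(3*r) + 21*exp(2*r) - 43)*exp(r)/(exp(6*r) - 14*exp(4*r) + 12*exp(3*r) + 49*exp(2*r) - 84*exp(r) + 36)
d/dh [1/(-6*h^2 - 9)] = 4*h/(3*(2*h^2 + 3)^2)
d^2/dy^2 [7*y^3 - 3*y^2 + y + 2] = 42*y - 6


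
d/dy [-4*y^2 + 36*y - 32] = 36 - 8*y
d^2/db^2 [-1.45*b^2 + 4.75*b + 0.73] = -2.90000000000000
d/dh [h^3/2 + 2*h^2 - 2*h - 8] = 3*h^2/2 + 4*h - 2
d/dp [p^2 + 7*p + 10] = 2*p + 7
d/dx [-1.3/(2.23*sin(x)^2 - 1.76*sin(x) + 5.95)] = (5.798*sin(x) - 2.288)*cos(x)/(2.23*sin(x)^2 - 1.76*sin(x) + 5.95)^2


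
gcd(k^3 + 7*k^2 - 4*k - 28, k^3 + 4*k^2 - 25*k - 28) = k + 7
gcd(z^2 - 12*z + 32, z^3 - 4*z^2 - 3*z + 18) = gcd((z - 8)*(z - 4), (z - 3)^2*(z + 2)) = 1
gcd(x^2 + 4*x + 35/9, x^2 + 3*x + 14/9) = x + 7/3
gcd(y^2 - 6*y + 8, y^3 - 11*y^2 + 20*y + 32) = y - 4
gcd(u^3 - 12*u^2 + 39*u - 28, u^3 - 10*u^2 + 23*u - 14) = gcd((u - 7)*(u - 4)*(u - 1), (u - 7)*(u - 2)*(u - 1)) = u^2 - 8*u + 7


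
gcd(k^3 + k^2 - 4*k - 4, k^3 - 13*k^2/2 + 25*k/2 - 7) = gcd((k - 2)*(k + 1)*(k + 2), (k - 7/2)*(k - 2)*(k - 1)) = k - 2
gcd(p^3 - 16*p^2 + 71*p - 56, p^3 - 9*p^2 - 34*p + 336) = p^2 - 15*p + 56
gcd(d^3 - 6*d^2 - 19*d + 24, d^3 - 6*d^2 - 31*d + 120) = d - 8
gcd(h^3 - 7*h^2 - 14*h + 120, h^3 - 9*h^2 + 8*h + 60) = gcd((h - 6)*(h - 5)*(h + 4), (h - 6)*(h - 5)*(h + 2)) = h^2 - 11*h + 30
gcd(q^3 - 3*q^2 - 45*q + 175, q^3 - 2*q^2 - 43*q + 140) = q^2 + 2*q - 35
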